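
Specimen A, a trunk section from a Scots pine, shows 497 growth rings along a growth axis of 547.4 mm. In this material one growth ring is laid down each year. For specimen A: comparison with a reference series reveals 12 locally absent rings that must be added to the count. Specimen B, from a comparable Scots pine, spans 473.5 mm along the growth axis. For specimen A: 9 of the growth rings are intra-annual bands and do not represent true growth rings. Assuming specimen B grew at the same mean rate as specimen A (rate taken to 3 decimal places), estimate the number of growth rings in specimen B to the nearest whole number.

432 growth rings

Specimen A: adjusted count: 497 − 9 + 12 = 500 growth rings.
A: 547.4 mm over 500 years gives 547.4 / 500 ≈ 1.095 mm/yr.
Specimen B: 473.5 mm / 1.095 mm per year = 432.42 years ≈ 432 growth rings.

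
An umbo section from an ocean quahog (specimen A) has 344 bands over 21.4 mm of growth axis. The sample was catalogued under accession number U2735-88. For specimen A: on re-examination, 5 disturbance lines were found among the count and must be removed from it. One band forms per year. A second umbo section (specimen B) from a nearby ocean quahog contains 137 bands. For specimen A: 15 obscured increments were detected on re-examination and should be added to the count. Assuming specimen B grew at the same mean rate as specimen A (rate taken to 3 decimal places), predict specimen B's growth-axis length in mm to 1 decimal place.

Specimen A: correcting the raw count gives 344 − 5 + 15 = 354 true bands.
A: Mean rate = 21.4 mm / 354 years ≈ 0.060 mm/year.
B's length ≈ 0.060 × 137 = 8.2 mm.

8.2 mm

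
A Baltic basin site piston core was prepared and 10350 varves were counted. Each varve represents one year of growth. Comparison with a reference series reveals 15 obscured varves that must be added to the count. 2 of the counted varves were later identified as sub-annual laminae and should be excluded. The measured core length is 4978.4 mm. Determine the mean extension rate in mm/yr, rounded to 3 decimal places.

0.480 mm/yr

Correcting the raw count gives 10350 − 2 + 15 = 10363 true varves.
Extension rate ≈ 4978.4 / 10363 = 0.480 mm/yr.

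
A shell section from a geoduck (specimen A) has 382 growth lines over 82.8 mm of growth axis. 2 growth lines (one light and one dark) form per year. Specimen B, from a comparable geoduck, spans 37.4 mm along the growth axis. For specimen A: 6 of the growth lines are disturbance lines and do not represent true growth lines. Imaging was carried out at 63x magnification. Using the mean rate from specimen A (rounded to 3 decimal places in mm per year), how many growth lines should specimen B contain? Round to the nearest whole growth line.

Specimen A: after corrections the count is 382 − 6 = 376 growth lines.
Specimen A: with 2 growth lines per year, 376 / 2 = 188 years.
A: 82.8 mm over 188 years gives 82.8 / 188 ≈ 0.440 mm per year.
B spans 37.4 / 0.440 = 85.00 years; at 2 growth lines per year that is 85.00 × 2 ≈ 170 growth lines.

170 growth lines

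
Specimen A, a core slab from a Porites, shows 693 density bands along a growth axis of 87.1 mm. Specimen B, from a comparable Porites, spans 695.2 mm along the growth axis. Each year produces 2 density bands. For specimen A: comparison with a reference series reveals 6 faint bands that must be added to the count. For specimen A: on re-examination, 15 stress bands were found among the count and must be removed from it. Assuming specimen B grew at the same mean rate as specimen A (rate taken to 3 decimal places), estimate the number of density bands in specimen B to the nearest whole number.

5453 density bands

Specimen A: true density band count = 693 − 15 + 6 = 684.
Specimen A: dividing by 2 density bands per year: 684 / 2 = 342 years.
A: Mean rate = 87.1 mm / 342 years ≈ 0.255 mm/year.
B spans 695.2 / 0.255 = 2726.27 years; at 2 density bands per year that is 2726.27 × 2 ≈ 5453 density bands.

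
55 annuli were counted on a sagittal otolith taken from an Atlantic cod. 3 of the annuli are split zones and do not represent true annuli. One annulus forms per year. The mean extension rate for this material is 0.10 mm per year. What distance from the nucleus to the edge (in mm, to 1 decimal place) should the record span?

5.2 mm

After corrections the count is 55 − 3 = 52 annuli.
Length ≈ 0.10 × 52 = 5.2 mm.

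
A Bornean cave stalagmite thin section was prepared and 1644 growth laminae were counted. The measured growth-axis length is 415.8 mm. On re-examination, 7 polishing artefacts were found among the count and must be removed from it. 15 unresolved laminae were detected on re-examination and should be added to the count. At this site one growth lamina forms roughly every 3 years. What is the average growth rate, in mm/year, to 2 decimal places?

0.08 mm/year

After corrections the count is 1644 − 7 + 15 = 1652 growth laminae.
Multiplying by 3 years per growth lamina: 1652 × 3 = 4956 years.
Mean rate = 415.8 mm / 4956 years ≈ 0.08 mm/year.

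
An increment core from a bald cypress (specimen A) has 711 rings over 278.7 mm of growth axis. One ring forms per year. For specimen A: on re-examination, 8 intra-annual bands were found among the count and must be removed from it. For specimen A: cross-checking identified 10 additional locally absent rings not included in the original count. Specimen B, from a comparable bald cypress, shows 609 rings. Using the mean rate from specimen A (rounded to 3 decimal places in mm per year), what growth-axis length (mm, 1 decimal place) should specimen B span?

Specimen A: adjusted count: 711 − 8 + 10 = 713 rings.
A: 278.7 mm over 713 years gives 278.7 / 713 ≈ 0.391 mm per year.
B's length ≈ 0.391 × 609 = 238.1 mm.

238.1 mm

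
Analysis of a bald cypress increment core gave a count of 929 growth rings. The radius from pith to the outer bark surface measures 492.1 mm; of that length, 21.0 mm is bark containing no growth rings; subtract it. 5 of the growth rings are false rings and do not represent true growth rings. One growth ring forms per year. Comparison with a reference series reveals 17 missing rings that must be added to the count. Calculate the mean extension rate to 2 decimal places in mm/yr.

Adjusted count: 929 − 5 + 17 = 941 growth rings.
Removing the 21.0 mm offcut leaves 492.1 − 21.0 = 471.1 mm.
Mean rate = 471.1 mm / 941 years ≈ 0.50 mm/yr.

0.50 mm/yr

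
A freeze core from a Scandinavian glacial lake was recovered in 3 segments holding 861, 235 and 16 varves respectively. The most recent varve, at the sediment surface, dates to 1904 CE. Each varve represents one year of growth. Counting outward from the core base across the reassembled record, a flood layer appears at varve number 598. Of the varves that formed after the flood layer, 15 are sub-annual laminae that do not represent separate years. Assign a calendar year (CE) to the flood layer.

Total varves = 861 + 235 + 16 = 1112.
The flood layer sits at varve 598 from the core base, so 1112 − 598 = 514 varves formed after it.
514 − 15 false = 499 true varves after the flood layer.
1904 − 499 = 1405 CE.

1405 CE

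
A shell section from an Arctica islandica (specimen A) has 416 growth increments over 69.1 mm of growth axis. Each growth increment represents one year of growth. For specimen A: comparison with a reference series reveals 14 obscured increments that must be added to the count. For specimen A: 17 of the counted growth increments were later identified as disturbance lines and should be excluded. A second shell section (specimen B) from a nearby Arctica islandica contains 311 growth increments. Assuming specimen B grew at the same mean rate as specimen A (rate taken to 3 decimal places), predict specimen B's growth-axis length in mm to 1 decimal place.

51.9 mm

Specimen A: true growth increment count = 416 − 17 + 14 = 413.
A: Extension rate ≈ 69.1 / 413 = 0.167 mm/yr.
B's length ≈ 0.167 × 311 = 51.9 mm.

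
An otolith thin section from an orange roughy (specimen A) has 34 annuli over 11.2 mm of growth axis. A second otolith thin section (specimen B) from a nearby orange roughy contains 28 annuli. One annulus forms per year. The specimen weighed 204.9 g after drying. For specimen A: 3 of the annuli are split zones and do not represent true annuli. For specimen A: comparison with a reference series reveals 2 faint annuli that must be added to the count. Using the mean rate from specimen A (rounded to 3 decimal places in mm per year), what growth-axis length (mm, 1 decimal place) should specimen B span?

Specimen A: true annulus count = 34 − 3 + 2 = 33.
A: Extension rate ≈ 11.2 / 33 = 0.339 mm/yr.
Length of B = 0.339 × 28 = 9.5 mm.

9.5 mm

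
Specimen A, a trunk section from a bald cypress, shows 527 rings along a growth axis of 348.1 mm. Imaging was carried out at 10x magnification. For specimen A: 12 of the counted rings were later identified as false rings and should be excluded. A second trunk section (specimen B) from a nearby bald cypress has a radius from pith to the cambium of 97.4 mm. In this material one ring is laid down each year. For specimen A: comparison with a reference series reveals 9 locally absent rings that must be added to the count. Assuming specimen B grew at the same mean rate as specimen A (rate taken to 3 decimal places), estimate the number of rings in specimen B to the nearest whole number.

147 rings

Specimen A: correcting the raw count gives 527 − 12 + 9 = 524 true rings.
A: Mean rate = 348.1 mm / 524 years ≈ 0.664 mm/year.
B spans 97.4 / 0.664 = 146.69 years ≈ 147 rings.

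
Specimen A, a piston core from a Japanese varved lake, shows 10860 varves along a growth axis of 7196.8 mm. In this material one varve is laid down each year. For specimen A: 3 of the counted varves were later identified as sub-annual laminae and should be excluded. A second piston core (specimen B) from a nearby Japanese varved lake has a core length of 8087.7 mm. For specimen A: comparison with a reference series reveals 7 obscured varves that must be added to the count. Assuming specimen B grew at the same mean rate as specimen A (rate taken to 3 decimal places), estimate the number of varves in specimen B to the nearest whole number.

12217 varves

Specimen A: true varve count = 10860 − 3 + 7 = 10864.
A: Extension rate ≈ 7196.8 / 10864 = 0.662 mm/yr.
Specimen B: 8087.7 mm / 0.662 mm per year = 12217.07 years ≈ 12217 varves.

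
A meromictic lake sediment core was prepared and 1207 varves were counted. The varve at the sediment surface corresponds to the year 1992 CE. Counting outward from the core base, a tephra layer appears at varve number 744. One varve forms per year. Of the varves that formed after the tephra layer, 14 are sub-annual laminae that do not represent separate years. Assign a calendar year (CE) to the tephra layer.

The tephra layer sits at varve 744 from the core base, so 1207 − 744 = 463 varves formed after it.
463 − 14 false = 449 true varves after the tephra layer.
The varve at the sediment surface is 1992 CE, so the tephra layer dates to 1992 − 449 = 1543 CE.

1543 CE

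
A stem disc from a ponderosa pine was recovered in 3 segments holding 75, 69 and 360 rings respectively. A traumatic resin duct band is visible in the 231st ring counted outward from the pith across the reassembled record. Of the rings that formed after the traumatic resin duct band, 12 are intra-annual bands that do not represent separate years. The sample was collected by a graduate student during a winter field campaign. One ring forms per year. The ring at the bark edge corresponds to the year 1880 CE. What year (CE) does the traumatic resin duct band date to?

1619 CE

Total rings = 75 + 69 + 360 = 504.
504 − 231 = 273 rings lie beyond the traumatic resin duct band toward the bark edge.
Removing the 12 false rings leaves 273 − 12 = 261 true rings beyond the traumatic resin duct band.
Counting back 261 years from 1880 CE places the traumatic resin duct band in 1880 − 261 = 1619 CE.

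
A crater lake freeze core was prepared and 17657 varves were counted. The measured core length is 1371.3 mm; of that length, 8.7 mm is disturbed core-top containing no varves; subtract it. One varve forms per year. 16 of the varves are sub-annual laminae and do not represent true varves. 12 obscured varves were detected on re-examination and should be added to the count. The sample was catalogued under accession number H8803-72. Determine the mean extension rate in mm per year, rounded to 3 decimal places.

True varve count = 17657 − 16 + 12 = 17653.
Net length = 1371.3 − 8.7 = 1362.6 mm.
1362.6 mm over 17653 years gives 1362.6 / 17653 ≈ 0.077 mm per year.

0.077 mm per year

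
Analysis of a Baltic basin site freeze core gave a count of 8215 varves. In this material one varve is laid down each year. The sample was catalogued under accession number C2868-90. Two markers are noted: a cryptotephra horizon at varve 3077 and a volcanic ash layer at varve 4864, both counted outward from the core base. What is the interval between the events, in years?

The two markers are separated by 4864 − 3077 = 1787 varves.
One varve per year makes the interval 1787 years.

1787 years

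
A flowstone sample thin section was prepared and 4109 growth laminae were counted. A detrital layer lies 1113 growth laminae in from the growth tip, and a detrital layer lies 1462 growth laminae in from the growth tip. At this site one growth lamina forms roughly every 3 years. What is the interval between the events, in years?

1047 years

1462 − 1113 = 349 growth laminae lie between the two events.
349 growth laminae at 3 years each span 349 × 3 = 1047 years.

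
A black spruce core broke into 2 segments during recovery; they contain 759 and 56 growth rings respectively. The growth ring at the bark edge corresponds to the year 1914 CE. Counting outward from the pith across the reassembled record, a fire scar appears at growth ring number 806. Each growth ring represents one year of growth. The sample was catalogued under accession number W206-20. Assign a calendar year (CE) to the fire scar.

Total growth rings = 759 + 56 = 815.
815 − 806 = 9 growth rings lie beyond the fire scar toward the bark edge.
The growth ring at the bark edge is 1914 CE, so the fire scar dates to 1914 − 9 = 1905 CE.

1905 CE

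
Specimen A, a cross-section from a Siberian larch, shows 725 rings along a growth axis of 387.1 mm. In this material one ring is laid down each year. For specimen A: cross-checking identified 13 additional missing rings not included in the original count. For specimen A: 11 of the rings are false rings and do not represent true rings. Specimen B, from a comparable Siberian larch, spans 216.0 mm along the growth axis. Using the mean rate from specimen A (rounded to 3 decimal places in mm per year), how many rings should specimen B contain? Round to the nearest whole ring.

Specimen A: correcting the raw count gives 725 − 11 + 13 = 727 true rings.
A: 387.1 mm over 727 years gives 387.1 / 727 ≈ 0.532 mm/yr.
For B, 216.0 / 0.532 = 406.02 years ≈ 406 rings.

406 rings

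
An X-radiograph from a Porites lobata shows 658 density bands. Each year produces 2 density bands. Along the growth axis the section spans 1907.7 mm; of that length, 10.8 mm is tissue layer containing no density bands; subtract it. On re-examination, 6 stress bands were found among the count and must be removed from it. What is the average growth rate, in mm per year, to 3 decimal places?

5.819 mm per year

Correcting the raw count gives 658 − 6 = 652 true density bands.
652 density bands at 2 per year is 652 / 2 = 326 years.
Removing the 10.8 mm offcut leaves 1907.7 − 10.8 = 1896.9 mm.
1896.9 mm over 326 years gives 1896.9 / 326 ≈ 5.819 mm per year.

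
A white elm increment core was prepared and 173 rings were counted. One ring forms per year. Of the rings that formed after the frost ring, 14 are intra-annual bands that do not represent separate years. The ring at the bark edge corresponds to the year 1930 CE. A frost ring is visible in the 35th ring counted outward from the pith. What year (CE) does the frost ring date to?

173 − 35 = 138 rings lie beyond the frost ring toward the bark edge.
Excluding 14 false rings: 138 − 14 = 124.
The ring at the bark edge is 1930 CE, so the frost ring dates to 1930 − 124 = 1806 CE.

1806 CE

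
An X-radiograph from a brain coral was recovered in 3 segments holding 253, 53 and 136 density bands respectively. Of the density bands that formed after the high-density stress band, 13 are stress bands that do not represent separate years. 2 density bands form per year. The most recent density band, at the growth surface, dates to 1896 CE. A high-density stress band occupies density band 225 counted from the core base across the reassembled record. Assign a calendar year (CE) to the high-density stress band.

1794 CE

Total density bands = 253 + 53 + 136 = 442.
Between density band 225 and the growth surface there are 442 − 225 = 217 density bands.
217 − 13 false = 204 true density bands after the high-density stress band.
With 2 density bands per year, 204 / 2 = 102 years.
Counting back 102 years from 1896 CE places the high-density stress band in 1896 − 102 = 1794 CE.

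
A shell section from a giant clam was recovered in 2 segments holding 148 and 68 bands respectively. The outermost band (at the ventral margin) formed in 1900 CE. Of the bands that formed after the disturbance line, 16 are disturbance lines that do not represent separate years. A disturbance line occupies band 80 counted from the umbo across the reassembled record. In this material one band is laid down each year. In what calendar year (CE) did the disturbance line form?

1780 CE

Total bands = 148 + 68 = 216.
Between band 80 and the ventral margin there are 216 − 80 = 136 bands.
Removing the 16 false bands leaves 136 − 16 = 120 true bands beyond the disturbance line.
The band at the ventral margin is 1900 CE, so the disturbance line dates to 1900 − 120 = 1780 CE.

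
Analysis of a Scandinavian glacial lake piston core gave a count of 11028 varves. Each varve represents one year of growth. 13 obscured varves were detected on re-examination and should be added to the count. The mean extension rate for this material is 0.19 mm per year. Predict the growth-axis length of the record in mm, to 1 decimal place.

2097.8 mm

True varve count = 11028 + 13 = 11041.
Length ≈ 0.19 × 11041 = 2097.8 mm.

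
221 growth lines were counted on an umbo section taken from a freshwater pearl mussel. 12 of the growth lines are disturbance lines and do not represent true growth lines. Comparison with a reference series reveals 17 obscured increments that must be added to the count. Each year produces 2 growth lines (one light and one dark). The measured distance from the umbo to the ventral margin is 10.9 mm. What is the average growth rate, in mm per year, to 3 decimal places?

Adjusted count: 221 − 12 + 17 = 226 growth lines.
226 growth lines at 2 per year is 226 / 2 = 113 years.
10.9 mm over 113 years gives 10.9 / 113 ≈ 0.096 mm per year.

0.096 mm per year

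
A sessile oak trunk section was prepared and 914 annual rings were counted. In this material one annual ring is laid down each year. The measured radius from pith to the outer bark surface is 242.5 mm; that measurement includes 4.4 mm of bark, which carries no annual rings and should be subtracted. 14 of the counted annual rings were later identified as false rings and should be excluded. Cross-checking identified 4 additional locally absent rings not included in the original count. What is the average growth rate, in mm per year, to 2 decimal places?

Correcting the raw count gives 914 − 14 + 4 = 904 true annual rings.
Removing the 4.4 mm offcut leaves 242.5 − 4.4 = 238.1 mm.
238.1 mm over 904 years gives 238.1 / 904 ≈ 0.26 mm per year.

0.26 mm per year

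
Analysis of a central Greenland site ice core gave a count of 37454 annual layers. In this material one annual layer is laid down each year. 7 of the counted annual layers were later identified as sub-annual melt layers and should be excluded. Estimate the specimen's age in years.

37447 years

Adjusted count: 37454 − 7 = 37447 annual layers.
One annual layer per year makes the duration 37447 years.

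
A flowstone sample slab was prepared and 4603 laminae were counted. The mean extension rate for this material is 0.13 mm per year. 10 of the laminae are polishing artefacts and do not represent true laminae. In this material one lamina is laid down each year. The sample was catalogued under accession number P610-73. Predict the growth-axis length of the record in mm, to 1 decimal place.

597.1 mm

Adjusted count: 4603 − 10 = 4593 laminae.
4593 years at 0.13 mm/year gives 0.13 × 4593 = 597.1 mm.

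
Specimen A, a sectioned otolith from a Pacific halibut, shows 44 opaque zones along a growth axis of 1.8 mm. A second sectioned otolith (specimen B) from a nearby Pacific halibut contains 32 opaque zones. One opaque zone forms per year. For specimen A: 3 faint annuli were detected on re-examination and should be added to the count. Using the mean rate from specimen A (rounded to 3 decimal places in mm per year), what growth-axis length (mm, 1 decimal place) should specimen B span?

1.2 mm

Specimen A: correcting the raw count gives 44 + 3 = 47 true opaque zones.
A: 1.8 mm over 47 years gives 1.8 / 47 ≈ 0.038 mm/yr.
Length of B = 0.038 × 32 = 1.2 mm.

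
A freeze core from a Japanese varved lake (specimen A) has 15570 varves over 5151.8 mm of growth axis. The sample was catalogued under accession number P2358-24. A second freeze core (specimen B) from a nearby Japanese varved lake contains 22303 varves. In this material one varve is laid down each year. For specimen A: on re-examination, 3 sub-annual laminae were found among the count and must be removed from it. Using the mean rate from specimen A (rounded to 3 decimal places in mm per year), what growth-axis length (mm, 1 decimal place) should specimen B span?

Specimen A: correcting the raw count gives 15570 − 3 = 15567 true varves.
A: Mean rate = 5151.8 mm / 15567 years ≈ 0.331 mm/year.
B's length ≈ 0.331 × 22303 = 7382.3 mm.

7382.3 mm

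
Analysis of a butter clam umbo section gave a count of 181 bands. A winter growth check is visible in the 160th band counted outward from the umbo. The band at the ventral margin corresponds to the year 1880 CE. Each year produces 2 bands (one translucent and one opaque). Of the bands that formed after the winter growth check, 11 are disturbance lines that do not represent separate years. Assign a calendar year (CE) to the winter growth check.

1875 CE

181 − 160 = 21 bands lie beyond the winter growth check toward the ventral margin.
Removing the 11 false bands leaves 21 − 11 = 10 true bands beyond the winter growth check.
With 2 bands per year, 10 / 2 = 5 years.
The band at the ventral margin is 1880 CE, so the winter growth check dates to 1880 − 5 = 1875 CE.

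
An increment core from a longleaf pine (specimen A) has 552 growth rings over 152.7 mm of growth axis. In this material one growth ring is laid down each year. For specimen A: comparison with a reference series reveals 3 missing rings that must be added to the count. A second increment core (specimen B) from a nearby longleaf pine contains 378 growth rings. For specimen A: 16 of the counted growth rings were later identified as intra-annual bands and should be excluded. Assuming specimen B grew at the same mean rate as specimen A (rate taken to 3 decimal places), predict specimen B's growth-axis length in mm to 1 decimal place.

107.0 mm

Specimen A: after corrections the count is 552 − 16 + 3 = 539 growth rings.
A: Mean rate = 152.7 mm / 539 years ≈ 0.283 mm per year.
For B, 0.283 mm/year × 378 years = 107.0 mm.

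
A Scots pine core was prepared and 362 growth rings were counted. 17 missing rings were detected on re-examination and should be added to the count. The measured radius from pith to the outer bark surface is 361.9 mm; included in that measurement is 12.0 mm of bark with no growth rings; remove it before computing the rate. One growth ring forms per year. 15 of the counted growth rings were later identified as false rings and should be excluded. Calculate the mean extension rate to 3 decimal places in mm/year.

True growth ring count = 362 − 15 + 17 = 364.
The growth record spans 361.9 − 12.0 = 349.9 mm.
349.9 mm over 364 years gives 349.9 / 364 ≈ 0.961 mm/year.

0.961 mm/year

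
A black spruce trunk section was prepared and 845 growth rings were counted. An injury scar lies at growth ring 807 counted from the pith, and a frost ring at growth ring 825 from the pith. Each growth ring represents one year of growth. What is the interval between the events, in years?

825 − 807 = 18 growth rings lie between the two events.
That is 18 years at one growth ring per year.

18 years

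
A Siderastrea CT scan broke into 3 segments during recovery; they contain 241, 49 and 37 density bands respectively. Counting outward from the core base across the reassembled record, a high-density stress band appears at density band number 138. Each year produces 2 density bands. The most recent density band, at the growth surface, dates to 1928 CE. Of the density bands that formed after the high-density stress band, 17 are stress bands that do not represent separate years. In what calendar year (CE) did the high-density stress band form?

1842 CE

Total density bands = 241 + 49 + 37 = 327.
The high-density stress band sits at density band 138 from the core base, so 327 − 138 = 189 density bands formed after it.
Excluding 17 false density bands: 189 − 17 = 172.
172 density bands at 2 per year is 172 / 2 = 86 years.
Counting back 86 years from 1928 CE places the high-density stress band in 1928 − 86 = 1842 CE.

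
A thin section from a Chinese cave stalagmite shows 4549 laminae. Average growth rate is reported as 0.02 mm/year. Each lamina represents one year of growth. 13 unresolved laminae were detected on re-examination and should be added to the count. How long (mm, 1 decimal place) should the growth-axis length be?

Correcting the raw count gives 4549 + 13 = 4562 true laminae.
Length ≈ 0.02 × 4562 = 91.2 mm.

91.2 mm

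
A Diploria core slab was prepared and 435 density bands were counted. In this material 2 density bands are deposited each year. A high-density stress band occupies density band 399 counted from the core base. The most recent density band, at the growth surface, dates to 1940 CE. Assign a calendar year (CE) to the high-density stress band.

1922 CE

Between density band 399 and the growth surface there are 435 − 399 = 36 density bands.
With 2 density bands per year, 36 / 2 = 18 years.
Counting back 18 years from 1940 CE places the high-density stress band in 1940 − 18 = 1922 CE.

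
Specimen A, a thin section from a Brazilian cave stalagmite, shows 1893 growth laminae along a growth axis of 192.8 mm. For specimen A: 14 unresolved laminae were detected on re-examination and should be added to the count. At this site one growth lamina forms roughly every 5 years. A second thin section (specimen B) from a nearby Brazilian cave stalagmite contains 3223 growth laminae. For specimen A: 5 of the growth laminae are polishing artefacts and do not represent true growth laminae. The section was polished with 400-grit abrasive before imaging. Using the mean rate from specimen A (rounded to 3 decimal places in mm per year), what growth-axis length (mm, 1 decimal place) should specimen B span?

Specimen A: after corrections the count is 1893 − 5 + 14 = 1902 growth laminae.
Specimen A: multiplying by 5 years per growth lamina: 1902 × 5 = 9510 years.
A: 192.8 mm over 9510 years gives 192.8 / 9510 ≈ 0.020 mm/yr.
Specimen B: at 5 years per growth lamina, 3223 × 5 = 16115 years. B's length ≈ 0.020 × 16115 = 322.3 mm.

322.3 mm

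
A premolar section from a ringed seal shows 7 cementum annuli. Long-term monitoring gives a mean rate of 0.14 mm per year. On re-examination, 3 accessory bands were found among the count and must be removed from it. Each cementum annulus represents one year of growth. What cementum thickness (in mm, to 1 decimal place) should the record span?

0.6 mm

True cementum annulus count = 7 − 3 = 4.
Length ≈ 0.14 × 4 = 0.6 mm.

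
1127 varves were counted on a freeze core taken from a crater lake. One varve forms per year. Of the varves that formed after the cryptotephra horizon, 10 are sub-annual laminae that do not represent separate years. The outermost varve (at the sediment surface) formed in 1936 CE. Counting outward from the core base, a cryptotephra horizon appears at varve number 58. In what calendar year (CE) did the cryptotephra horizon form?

1127 − 58 = 1069 varves lie beyond the cryptotephra horizon toward the sediment surface.
Excluding 10 false varves: 1069 − 10 = 1059.
The varve at the sediment surface is 1936 CE, so the cryptotephra horizon dates to 1936 − 1059 = 877 CE.

877 CE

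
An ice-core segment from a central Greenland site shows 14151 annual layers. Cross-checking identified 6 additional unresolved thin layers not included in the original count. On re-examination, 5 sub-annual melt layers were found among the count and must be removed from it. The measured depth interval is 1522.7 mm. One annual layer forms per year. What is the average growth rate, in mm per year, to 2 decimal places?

True annual layer count = 14151 − 5 + 6 = 14152.
Mean rate = 1522.7 mm / 14152 years ≈ 0.11 mm per year.

0.11 mm per year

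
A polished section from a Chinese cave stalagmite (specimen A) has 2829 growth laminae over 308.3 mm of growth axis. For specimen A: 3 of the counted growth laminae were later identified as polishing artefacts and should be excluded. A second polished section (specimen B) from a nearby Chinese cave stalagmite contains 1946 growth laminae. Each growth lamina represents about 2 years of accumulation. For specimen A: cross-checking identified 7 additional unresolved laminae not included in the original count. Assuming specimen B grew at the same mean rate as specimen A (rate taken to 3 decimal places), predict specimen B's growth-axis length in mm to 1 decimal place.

210.2 mm

Specimen A: correcting the raw count gives 2829 − 3 + 7 = 2833 true growth laminae.
Specimen A: 2833 growth laminae at 2 years each span 2833 × 2 = 5666 years.
A: Extension rate ≈ 308.3 / 5666 = 0.054 mm/yr.
Specimen B: multiplying by 2 years per growth lamina: 1946 × 2 = 3892 years. B's length ≈ 0.054 × 3892 = 210.2 mm.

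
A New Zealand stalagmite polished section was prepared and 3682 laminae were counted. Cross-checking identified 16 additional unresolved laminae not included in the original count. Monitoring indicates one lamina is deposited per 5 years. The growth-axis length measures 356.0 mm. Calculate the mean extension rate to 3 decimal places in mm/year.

Adjusted count: 3682 + 16 = 3698 laminae.
At 5 years per lamina, 3698 × 5 = 18490 years.
356.0 mm over 18490 years gives 356.0 / 18490 ≈ 0.019 mm/year.

0.019 mm/year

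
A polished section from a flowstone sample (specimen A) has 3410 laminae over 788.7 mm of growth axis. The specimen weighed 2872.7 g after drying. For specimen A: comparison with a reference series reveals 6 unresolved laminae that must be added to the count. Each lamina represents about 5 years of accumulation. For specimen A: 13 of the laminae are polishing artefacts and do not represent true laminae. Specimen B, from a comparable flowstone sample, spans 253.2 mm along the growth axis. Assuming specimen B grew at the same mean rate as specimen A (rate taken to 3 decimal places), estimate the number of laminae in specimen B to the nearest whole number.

Specimen A: true lamina count = 3410 − 13 + 6 = 3403.
Specimen A: multiplying by 5 years per lamina: 3403 × 5 = 17015 years.
A: Mean rate = 788.7 mm / 17015 years ≈ 0.046 mm/yr.
For B, 253.2 / 0.046 = 5504.35 years; at 5 years per lamina that is 5504.35 / 5 ≈ 1101 laminae.

1101 laminae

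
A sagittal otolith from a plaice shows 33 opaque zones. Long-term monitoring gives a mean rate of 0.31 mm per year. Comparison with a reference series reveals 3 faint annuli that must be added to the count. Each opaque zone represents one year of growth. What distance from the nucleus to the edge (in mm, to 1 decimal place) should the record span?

Adjusted count: 33 + 3 = 36 opaque zones.
Length ≈ 0.31 × 36 = 11.2 mm.

11.2 mm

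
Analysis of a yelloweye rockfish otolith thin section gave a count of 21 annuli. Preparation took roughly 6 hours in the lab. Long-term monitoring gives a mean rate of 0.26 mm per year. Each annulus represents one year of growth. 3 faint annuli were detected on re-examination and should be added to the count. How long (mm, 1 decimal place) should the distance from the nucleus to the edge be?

Correcting the raw count gives 21 + 3 = 24 true annuli.
Predicted length = 0.26 mm/year × 24 years = 6.2 mm.

6.2 mm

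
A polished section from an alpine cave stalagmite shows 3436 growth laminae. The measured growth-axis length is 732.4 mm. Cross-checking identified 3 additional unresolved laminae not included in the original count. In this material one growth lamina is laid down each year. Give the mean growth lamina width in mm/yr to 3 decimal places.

True growth lamina count = 3436 + 3 = 3439.
Mean rate = 732.4 mm / 3439 years ≈ 0.213 mm/yr.

0.213 mm/yr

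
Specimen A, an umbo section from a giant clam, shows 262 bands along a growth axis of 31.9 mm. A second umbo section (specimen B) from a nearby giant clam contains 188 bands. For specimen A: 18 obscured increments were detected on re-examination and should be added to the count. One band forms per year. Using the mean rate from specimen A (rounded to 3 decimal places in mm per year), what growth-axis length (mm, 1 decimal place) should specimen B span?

Specimen A: after corrections the count is 262 + 18 = 280 bands.
A: Mean rate = 31.9 mm / 280 years ≈ 0.114 mm/yr.
Length of B = 0.114 × 188 = 21.4 mm.

21.4 mm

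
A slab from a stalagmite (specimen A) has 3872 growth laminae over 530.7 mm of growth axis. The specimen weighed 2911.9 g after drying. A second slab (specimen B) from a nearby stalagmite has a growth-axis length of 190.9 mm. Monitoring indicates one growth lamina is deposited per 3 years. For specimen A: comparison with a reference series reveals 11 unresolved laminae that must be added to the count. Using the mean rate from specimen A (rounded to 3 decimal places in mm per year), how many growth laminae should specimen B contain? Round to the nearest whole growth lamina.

1383 growth laminae

Specimen A: adjusted count: 3872 + 11 = 3883 growth laminae.
Specimen A: multiplying by 3 years per growth lamina: 3883 × 3 = 11649 years.
A: 530.7 mm over 11649 years gives 530.7 / 11649 ≈ 0.046 mm per year.
For B, 190.9 / 0.046 = 4150.00 years; at 3 years per growth lamina that is 4150.00 / 3 ≈ 1383 growth laminae.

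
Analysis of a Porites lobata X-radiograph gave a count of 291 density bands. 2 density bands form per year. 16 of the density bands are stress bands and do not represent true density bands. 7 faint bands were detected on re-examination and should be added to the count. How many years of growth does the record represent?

Correcting the raw count gives 291 − 16 + 7 = 282 true density bands.
With 2 density bands per year, 282 / 2 = 141 years.

141 years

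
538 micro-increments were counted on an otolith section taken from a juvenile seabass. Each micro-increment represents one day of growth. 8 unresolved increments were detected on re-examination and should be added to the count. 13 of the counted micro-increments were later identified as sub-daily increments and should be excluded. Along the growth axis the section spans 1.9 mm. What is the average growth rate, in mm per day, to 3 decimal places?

0.004 mm per day

Adjusted count: 538 − 13 + 8 = 533 micro-increments.
Mean rate = 1.9 mm / 533 days ≈ 0.004 mm per day.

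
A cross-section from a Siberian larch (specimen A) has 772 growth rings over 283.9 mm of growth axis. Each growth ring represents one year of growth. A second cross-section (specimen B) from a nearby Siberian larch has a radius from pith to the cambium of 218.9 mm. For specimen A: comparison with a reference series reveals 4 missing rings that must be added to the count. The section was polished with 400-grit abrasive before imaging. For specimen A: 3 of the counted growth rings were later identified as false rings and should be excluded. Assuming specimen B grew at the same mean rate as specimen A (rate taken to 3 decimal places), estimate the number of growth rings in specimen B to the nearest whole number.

Specimen A: true growth ring count = 772 − 3 + 4 = 773.
A: Mean rate = 283.9 mm / 773 years ≈ 0.367 mm/yr.
For B, 218.9 / 0.367 = 596.46 years ≈ 596 growth rings.

596 growth rings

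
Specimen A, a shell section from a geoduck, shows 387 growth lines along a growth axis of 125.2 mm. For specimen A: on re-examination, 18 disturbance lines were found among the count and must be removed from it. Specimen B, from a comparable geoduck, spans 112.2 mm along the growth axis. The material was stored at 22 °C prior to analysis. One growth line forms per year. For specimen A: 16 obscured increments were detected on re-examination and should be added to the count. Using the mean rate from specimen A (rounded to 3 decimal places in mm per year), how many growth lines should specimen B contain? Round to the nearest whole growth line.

Specimen A: adjusted count: 387 − 18 + 16 = 385 growth lines.
A: 125.2 mm over 385 years gives 125.2 / 385 ≈ 0.325 mm/yr.
For B, 112.2 / 0.325 = 345.23 years ≈ 345 growth lines.

345 growth lines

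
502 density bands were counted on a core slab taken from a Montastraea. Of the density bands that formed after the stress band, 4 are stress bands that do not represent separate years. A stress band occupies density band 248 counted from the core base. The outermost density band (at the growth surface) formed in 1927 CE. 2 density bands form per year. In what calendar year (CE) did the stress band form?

502 − 248 = 254 density bands lie beyond the stress band toward the growth surface.
Removing the 4 false density bands leaves 254 − 4 = 250 true density bands beyond the stress band.
250 density bands at 2 per year is 250 / 2 = 125 years.
The density band at the growth surface is 1927 CE, so the stress band dates to 1927 − 125 = 1802 CE.

1802 CE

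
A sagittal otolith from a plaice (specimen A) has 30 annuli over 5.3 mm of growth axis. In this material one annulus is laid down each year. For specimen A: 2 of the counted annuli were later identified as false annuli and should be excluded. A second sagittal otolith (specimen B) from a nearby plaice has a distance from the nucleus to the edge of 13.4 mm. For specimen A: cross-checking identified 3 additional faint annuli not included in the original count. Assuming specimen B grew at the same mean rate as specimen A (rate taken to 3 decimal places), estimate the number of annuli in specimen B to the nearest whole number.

78 annuli

Specimen A: adjusted count: 30 − 2 + 3 = 31 annuli.
A: 5.3 mm over 31 years gives 5.3 / 31 ≈ 0.171 mm per year.
B spans 13.4 / 0.171 = 78.36 years ≈ 78 annuli.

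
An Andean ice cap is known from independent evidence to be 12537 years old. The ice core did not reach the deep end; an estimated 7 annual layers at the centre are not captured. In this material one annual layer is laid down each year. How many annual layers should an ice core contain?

12530 annual layers

One annual layer per year gives 12537 annual layers over 12537 years.
Subtracting the 7 annual layers not captured gives 12537 − 7 = 12530 annual layers in the record.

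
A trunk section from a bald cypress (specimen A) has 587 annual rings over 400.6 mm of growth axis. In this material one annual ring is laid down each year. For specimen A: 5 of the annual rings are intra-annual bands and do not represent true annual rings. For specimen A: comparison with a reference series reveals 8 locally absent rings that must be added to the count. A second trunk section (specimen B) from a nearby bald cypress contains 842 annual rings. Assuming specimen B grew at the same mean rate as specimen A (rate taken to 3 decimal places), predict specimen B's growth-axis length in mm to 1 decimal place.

571.7 mm

Specimen A: adjusted count: 587 − 5 + 8 = 590 annual rings.
A: Extension rate ≈ 400.6 / 590 = 0.679 mm/year.
For B, 0.679 mm/year × 842 years = 571.7 mm.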